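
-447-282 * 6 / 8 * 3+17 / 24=-25939 / 24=-1080.79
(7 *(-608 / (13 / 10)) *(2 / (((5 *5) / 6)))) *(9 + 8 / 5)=-5413632 / 325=-16657.33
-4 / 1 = -4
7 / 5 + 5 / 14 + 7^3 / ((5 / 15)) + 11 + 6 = 73343 / 70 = 1047.76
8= 8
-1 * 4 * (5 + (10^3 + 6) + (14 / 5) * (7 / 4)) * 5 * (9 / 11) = -182862 / 11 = -16623.82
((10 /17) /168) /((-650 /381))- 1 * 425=-26299127 /61880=-425.00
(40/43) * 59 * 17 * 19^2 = 14483320/43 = 336821.40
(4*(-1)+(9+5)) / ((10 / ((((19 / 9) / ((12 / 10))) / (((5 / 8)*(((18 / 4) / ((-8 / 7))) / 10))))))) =-12160 / 1701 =-7.15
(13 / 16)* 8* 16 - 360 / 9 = 64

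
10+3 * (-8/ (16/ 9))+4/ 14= -45/ 14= -3.21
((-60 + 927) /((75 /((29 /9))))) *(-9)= -8381 /25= -335.24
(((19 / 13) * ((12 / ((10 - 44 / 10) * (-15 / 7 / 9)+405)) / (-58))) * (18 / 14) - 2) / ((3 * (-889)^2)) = -6394736 / 7577192313327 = -0.00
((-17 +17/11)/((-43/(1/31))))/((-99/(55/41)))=-850/5410647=-0.00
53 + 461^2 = 212574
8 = 8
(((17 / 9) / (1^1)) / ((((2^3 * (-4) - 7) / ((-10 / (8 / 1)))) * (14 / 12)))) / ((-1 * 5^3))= -17 / 40950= -0.00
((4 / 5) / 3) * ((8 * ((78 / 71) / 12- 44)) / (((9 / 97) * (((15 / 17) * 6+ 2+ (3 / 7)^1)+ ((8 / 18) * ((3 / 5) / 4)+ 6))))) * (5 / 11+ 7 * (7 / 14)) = -8348590180 / 28835301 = -289.53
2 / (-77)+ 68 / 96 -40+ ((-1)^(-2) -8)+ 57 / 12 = -76817 / 1848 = -41.57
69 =69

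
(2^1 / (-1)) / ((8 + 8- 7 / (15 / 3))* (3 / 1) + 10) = -10 / 269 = -0.04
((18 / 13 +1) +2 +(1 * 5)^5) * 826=33603332 / 13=2584871.69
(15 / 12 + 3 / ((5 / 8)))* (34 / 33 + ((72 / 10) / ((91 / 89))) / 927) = 8828369 / 1405950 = 6.28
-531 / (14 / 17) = -9027 / 14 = -644.79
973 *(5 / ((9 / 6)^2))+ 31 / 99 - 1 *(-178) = 231713 / 99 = 2340.54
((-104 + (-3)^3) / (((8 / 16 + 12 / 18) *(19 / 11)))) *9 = -77814 / 133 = -585.07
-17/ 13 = -1.31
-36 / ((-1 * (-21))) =-12 / 7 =-1.71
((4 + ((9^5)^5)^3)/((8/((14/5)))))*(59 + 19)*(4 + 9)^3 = 221912063542853490947749959999661064946807022624848434957845117796287868932593/10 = 22191206354285349094775000000000000000000000000000000000000000000000000000000.00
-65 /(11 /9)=-585 /11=-53.18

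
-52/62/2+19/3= 550/93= 5.91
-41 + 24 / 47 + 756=33629 / 47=715.51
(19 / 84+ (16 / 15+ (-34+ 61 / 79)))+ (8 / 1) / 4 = -331081 / 11060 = -29.93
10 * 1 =10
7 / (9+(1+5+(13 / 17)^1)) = 119 / 268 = 0.44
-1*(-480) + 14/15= 7214/15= 480.93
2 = 2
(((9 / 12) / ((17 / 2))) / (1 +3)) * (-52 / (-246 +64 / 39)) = 1521 / 324020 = 0.00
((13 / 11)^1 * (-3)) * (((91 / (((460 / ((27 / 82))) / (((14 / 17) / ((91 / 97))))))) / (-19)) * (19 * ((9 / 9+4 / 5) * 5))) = 1.82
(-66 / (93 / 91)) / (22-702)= 1001 / 10540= 0.09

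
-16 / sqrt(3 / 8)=-32 * sqrt(6) / 3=-26.13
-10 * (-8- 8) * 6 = 960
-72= -72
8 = 8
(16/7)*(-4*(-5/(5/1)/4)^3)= 1/7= 0.14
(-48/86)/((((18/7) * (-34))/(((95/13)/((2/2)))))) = 1330/28509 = 0.05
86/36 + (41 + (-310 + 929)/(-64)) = 19421/576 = 33.72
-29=-29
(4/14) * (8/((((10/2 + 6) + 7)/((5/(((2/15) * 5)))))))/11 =20/231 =0.09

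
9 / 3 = 3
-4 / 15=-0.27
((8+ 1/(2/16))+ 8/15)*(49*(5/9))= 12152/27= 450.07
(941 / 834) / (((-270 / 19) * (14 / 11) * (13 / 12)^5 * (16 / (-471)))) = 2223146376 / 1806340445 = 1.23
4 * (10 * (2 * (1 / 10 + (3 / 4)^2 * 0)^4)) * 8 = 8 / 125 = 0.06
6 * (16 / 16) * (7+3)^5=600000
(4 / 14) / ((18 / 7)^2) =7 / 162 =0.04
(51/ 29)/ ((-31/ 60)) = -3060/ 899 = -3.40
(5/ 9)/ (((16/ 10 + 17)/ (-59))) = -1475/ 837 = -1.76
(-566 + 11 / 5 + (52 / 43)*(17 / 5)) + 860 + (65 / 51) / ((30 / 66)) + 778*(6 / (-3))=-13737878 / 10965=-1252.88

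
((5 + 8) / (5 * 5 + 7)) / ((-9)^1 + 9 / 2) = -0.09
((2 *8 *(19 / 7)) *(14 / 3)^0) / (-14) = -152 / 49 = -3.10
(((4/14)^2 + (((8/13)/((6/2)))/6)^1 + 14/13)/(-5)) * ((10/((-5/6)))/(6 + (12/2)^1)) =526/2205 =0.24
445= 445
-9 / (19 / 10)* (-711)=63990 / 19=3367.89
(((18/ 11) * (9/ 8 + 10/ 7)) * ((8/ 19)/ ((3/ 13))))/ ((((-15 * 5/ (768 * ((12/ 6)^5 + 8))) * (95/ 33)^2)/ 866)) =-1958455369728/ 6001625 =-326320.85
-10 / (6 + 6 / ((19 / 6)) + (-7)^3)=190 / 6367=0.03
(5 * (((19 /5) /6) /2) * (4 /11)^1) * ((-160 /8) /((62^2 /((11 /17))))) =-95 /49011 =-0.00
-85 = -85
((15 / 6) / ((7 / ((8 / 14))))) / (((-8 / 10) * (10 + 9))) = -25 / 1862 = -0.01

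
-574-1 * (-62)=-512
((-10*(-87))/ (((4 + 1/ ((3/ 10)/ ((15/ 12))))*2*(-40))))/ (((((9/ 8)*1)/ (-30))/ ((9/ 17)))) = 15660/ 833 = 18.80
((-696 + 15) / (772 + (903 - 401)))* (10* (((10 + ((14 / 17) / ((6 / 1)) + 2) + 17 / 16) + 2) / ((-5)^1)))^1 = 2815481 / 173264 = 16.25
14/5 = 2.80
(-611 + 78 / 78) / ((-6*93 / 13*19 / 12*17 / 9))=47580 / 10013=4.75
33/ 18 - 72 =-421/ 6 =-70.17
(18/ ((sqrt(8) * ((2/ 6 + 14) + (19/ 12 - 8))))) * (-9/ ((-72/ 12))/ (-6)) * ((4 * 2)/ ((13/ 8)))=-864 * sqrt(2)/ 1235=-0.99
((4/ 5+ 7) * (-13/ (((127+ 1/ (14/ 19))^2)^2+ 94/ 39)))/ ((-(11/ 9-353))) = -0.00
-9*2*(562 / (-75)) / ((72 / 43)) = 12083 / 150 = 80.55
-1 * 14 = -14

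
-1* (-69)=69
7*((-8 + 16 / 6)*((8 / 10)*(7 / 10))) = -1568 / 75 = -20.91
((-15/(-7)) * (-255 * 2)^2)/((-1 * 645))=-260100/301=-864.12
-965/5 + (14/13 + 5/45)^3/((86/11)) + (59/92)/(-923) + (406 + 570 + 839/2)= 541046391205327/449854652988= 1202.71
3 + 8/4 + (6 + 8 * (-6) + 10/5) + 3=-32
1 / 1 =1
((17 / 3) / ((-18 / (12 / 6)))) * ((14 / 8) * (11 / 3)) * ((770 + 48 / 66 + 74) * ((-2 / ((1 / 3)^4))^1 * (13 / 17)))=422786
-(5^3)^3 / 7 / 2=-1953125 / 14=-139508.93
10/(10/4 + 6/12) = 10/3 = 3.33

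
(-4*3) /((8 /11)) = -33 /2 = -16.50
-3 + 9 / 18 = -5 / 2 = -2.50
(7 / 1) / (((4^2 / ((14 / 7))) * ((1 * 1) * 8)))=7 / 64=0.11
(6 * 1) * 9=54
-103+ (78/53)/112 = -305665/2968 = -102.99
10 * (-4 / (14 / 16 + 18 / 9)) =-320 / 23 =-13.91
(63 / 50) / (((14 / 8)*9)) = 2 / 25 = 0.08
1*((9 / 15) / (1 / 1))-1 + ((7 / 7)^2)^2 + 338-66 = 1363 / 5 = 272.60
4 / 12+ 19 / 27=28 / 27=1.04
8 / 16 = 1 / 2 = 0.50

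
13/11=1.18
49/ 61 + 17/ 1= 1086/ 61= 17.80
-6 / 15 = -2 / 5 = -0.40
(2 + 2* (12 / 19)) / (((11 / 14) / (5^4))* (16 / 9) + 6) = 1220625 / 2245211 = 0.54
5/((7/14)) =10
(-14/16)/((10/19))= -1.66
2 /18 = 1 /9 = 0.11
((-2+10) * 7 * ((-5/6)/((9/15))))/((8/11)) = -1925/18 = -106.94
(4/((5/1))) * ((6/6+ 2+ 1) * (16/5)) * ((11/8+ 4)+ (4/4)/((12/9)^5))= 5747/100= 57.47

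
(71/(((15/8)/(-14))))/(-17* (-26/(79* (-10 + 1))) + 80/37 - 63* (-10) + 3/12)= -278924352/332410255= -0.84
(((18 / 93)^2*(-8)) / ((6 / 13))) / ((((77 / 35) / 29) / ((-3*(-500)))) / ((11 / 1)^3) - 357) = 16422120000 / 9028928946539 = 0.00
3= 3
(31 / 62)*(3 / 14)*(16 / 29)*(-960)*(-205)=2361600 / 203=11633.50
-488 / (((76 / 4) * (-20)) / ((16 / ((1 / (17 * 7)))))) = 232288 / 95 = 2445.14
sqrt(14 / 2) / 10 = sqrt(7) / 10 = 0.26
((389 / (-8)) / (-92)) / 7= 389 / 5152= 0.08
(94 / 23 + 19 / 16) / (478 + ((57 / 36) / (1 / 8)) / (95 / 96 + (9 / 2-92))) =0.01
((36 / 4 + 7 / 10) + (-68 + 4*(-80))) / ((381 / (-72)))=45396 / 635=71.49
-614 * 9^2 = -49734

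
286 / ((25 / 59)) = 16874 / 25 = 674.96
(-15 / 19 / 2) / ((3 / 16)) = -40 / 19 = -2.11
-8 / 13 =-0.62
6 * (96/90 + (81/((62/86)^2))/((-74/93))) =-6702901/5735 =-1168.77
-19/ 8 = -2.38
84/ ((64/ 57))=1197/ 16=74.81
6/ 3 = 2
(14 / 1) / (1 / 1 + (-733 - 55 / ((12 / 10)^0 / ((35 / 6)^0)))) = -14 / 787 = -0.02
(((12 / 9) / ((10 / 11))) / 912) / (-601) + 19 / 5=15621181 / 4110840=3.80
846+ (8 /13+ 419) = 16453 /13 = 1265.62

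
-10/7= -1.43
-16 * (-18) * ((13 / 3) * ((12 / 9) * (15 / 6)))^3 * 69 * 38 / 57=3233984000 / 81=39925728.40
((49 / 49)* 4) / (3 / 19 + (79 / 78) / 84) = 497952 / 21157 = 23.54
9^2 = 81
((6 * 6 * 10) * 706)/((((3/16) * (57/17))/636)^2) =93901865943040/361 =260115972141.39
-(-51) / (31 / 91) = 4641 / 31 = 149.71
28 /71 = 0.39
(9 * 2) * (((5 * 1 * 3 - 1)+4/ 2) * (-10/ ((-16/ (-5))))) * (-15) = 13500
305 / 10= 61 / 2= 30.50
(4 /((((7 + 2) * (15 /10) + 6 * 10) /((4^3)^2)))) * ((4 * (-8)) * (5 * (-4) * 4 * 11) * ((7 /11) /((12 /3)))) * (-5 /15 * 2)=-41943040 /63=-665762.54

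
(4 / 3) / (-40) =-0.03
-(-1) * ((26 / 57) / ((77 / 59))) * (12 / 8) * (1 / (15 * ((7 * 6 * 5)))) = 767 / 4608450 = 0.00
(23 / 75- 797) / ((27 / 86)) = -5138672 / 2025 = -2537.62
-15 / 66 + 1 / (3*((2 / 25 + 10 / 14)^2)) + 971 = 1238589541 / 1275186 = 971.30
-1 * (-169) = 169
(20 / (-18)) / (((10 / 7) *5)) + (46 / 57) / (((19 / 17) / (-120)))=-1410127 / 16245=-86.80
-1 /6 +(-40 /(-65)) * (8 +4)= 563 /78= 7.22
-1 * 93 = -93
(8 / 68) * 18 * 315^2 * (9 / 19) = 32148900 / 323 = 99532.20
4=4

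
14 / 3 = 4.67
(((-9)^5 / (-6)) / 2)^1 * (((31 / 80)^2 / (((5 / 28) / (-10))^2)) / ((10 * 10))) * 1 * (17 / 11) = 15756497379 / 440000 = 35810.22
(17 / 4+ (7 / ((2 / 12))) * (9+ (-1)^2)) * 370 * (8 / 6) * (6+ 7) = 8162570 / 3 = 2720856.67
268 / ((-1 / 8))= -2144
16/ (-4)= -4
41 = 41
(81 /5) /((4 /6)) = 243 /10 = 24.30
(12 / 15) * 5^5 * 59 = 147500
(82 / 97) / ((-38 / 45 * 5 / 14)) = -5166 / 1843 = -2.80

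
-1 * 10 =-10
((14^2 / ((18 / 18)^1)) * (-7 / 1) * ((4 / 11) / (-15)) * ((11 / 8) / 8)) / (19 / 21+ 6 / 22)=26411 / 5440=4.85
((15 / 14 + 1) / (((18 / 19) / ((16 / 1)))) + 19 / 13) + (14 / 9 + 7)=36856 / 819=45.00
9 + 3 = 12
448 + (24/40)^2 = 11209/25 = 448.36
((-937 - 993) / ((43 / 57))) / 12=-18335 / 86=-213.20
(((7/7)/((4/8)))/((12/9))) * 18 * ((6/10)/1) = 81/5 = 16.20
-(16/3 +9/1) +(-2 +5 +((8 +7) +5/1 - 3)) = 17/3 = 5.67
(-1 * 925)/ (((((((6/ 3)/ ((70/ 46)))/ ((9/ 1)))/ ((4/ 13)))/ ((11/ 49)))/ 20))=-8750.60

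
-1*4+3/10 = -37/10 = -3.70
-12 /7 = -1.71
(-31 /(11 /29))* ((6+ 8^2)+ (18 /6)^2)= -71021 /11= -6456.45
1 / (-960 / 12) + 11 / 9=871 / 720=1.21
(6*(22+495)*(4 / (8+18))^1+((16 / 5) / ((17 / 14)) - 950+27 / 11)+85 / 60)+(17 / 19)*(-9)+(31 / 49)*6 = -63894497591 / 135795660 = -470.52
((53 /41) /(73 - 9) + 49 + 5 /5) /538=131253 /1411712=0.09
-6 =-6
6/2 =3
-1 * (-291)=291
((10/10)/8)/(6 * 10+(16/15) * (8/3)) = 45/22624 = 0.00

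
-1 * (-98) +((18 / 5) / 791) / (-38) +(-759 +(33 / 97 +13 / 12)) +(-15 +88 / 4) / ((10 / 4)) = -57447446207 / 87468780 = -656.78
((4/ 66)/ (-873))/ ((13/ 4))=-8/ 374517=-0.00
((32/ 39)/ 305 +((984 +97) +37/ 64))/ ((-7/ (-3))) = 117626549/ 253760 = 463.53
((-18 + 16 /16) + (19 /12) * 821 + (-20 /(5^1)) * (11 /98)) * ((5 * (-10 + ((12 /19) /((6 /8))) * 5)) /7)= -10914475 /2058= -5303.44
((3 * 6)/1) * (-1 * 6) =-108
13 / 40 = 0.32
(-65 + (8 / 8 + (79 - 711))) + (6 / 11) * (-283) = -850.36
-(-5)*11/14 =55/14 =3.93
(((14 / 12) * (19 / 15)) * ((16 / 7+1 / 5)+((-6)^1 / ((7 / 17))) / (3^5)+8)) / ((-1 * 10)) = -561583 / 364500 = -1.54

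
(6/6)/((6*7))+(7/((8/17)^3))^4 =29376395857721517749/1443109011456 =20356324.87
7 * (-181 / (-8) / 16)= 1267 / 128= 9.90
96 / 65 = 1.48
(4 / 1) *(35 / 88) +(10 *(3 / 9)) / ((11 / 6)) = 75 / 22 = 3.41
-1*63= -63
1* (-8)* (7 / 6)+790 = 2342 / 3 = 780.67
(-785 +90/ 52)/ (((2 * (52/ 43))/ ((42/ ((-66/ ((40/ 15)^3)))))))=196155680/ 50193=3908.03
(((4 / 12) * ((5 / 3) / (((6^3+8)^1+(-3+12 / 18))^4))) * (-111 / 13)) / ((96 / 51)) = -16983 / 16270837492000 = -0.00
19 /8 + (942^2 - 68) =7098387 /8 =887298.38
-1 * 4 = -4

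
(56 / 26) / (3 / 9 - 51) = -0.04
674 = 674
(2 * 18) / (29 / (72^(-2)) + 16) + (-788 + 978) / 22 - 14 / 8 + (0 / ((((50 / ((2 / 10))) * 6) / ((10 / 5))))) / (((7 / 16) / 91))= 1423695 / 206734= 6.89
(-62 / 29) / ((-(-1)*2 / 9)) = -279 / 29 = -9.62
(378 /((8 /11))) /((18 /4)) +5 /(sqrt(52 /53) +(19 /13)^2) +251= 4006544223 /10843682 - 285610 * sqrt(689) /5421841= 368.10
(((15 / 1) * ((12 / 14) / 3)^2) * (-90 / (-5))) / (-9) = -2.45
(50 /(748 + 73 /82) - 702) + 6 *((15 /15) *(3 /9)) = -699.93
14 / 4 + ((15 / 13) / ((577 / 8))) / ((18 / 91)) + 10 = 47017 / 3462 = 13.58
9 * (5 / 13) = 45 / 13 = 3.46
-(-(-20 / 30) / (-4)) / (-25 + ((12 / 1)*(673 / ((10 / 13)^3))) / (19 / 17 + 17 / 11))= 20750 / 826371441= 0.00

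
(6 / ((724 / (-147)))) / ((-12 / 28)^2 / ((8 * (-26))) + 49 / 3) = -6742008 / 90387961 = -0.07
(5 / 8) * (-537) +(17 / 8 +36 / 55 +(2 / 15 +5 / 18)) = -332.43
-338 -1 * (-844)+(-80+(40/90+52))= 478.44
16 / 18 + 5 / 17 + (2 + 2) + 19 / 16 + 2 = 8.37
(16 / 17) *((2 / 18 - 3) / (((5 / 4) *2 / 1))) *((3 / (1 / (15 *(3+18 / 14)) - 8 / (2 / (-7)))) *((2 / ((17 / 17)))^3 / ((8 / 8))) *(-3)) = 599040 / 214319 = 2.80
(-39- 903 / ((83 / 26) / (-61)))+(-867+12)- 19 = 1356379 / 83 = 16341.92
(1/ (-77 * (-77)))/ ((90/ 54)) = 3/ 29645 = 0.00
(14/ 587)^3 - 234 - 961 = -1195.00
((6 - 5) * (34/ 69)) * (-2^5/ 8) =-136/ 69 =-1.97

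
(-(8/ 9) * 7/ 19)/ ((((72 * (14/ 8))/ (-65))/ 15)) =1300/ 513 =2.53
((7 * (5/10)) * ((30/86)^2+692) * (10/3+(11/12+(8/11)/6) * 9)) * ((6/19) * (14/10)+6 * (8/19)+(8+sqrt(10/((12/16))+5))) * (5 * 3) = 74934765815 * sqrt(165)/488136+7808202597923/1545764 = 7023253.12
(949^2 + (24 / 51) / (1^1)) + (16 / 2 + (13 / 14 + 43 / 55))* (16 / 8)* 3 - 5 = 5894785227 / 6545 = 900654.73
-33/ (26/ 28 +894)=-42/ 1139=-0.04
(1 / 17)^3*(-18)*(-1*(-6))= -108 / 4913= -0.02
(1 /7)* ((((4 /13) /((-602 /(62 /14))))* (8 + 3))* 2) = -1364 /191737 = -0.01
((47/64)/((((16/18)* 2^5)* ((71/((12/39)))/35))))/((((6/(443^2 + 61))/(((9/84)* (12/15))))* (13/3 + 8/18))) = 373676085/162566144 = 2.30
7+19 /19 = 8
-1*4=-4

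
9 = 9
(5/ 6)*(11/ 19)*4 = 110/ 57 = 1.93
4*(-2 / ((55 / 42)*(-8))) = 42 / 55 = 0.76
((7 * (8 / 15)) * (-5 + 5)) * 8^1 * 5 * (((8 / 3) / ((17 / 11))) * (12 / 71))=0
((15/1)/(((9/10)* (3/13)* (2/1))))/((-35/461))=-29965/63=-475.63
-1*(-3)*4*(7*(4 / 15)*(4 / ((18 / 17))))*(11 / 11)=84.62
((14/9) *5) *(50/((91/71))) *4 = 142000/117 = 1213.68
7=7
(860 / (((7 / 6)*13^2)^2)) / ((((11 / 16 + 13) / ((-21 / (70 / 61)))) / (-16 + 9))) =0.21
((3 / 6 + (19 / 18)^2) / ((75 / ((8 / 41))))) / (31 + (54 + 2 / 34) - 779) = -17782 / 2938337775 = -0.00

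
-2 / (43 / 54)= -108 / 43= -2.51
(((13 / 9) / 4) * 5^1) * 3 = 65 / 12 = 5.42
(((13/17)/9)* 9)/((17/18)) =234/289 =0.81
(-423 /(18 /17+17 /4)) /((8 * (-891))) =799 /71478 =0.01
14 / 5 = 2.80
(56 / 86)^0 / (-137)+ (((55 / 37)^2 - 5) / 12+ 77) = 76.76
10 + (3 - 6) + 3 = 10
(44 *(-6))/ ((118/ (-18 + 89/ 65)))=142692/ 3835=37.21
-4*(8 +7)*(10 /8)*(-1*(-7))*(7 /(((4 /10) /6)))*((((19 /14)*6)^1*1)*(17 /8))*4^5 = -976752000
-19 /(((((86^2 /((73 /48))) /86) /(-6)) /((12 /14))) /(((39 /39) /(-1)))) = -4161 /2408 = -1.73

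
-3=-3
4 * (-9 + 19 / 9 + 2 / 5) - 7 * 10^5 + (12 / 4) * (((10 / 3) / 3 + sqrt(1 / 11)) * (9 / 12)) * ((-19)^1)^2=-62921111 / 90 + 3249 * sqrt(11) / 44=-698878.55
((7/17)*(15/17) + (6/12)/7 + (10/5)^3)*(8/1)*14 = 273016/289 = 944.69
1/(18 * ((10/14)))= 7/90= 0.08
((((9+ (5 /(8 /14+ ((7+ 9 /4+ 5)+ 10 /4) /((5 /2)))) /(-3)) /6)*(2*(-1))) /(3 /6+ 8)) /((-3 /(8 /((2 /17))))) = 107144 /13743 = 7.80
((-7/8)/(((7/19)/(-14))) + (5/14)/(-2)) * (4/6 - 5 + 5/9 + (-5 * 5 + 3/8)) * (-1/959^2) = 946835/927038448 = 0.00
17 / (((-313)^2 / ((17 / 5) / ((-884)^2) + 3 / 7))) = 689527 / 9271786160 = 0.00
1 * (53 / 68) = 53 / 68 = 0.78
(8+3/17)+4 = 207/17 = 12.18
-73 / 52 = -1.40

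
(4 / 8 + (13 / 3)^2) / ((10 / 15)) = 347 / 12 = 28.92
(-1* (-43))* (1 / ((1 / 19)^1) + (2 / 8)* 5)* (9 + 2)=38313 / 4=9578.25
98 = 98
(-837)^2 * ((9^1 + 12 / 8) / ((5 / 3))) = 44135847 / 10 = 4413584.70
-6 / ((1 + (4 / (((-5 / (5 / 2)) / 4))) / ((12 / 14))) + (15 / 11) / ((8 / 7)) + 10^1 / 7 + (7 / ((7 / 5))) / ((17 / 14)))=188496 / 50075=3.76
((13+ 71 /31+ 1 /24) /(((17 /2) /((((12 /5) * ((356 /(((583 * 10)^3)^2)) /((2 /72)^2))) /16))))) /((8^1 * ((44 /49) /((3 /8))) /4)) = 64643103 /97378484059809875120000000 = 0.00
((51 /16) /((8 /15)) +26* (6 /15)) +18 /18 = 17.38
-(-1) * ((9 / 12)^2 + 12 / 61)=741 / 976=0.76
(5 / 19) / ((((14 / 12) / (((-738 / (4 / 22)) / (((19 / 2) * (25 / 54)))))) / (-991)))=2606559912 / 12635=206296.79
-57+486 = 429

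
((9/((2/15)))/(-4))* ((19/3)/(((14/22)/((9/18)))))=-9405/112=-83.97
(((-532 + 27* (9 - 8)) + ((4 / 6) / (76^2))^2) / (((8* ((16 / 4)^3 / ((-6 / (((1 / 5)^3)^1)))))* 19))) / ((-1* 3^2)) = -4.33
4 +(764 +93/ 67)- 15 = 50544/ 67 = 754.39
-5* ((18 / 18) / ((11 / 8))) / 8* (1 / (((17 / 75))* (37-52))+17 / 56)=-45 / 10472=-0.00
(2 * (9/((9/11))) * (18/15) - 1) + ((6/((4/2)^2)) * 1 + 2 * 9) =449/10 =44.90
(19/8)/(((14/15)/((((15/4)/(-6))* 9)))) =-14.31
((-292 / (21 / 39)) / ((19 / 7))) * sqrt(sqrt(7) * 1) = -324.97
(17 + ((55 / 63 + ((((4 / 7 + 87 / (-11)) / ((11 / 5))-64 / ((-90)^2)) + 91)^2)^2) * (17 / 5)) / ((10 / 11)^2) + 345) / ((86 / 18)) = 8686118103109918158024151440008897 / 170861546012005270898437500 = 50837173.76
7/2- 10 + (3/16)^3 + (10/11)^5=-3873873447/659664896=-5.87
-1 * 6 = -6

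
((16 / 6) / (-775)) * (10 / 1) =-16 / 465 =-0.03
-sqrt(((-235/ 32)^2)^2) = -55225/ 1024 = -53.93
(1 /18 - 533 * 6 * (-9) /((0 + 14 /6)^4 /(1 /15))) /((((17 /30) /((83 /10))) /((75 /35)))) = 1162004731 /571438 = 2033.47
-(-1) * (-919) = -919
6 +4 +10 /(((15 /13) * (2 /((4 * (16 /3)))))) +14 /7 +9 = 1021 /9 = 113.44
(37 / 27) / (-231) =-37 / 6237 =-0.01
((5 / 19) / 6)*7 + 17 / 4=1039 / 228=4.56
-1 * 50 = -50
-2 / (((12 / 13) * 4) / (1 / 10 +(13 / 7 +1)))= -897 / 560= -1.60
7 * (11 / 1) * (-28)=-2156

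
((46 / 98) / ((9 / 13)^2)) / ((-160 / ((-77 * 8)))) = 42757 / 11340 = 3.77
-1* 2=-2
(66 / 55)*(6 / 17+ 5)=546 / 85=6.42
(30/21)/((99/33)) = 10/21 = 0.48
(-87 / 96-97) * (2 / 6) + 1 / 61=-191017 / 5856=-32.62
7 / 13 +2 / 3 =47 / 39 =1.21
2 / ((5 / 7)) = 14 / 5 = 2.80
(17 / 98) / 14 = 17 / 1372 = 0.01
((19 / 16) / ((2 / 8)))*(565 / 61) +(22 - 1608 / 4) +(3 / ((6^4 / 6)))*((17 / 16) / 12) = -336.00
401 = 401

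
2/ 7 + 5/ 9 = 53/ 63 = 0.84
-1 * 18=-18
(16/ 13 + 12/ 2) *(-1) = -94/ 13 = -7.23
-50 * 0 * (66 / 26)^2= 0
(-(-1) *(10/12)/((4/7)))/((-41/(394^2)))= -1358315/246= -5521.61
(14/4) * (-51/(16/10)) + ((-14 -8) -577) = -710.56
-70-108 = -178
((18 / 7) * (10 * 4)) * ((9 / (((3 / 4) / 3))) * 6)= 155520 / 7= 22217.14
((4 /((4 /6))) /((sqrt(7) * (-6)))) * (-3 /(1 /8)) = 24 * sqrt(7) /7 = 9.07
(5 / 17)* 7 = 35 / 17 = 2.06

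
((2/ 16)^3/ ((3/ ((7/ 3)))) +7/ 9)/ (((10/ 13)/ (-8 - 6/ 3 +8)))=-2.03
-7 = -7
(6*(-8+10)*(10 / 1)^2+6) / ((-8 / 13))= -7839 / 4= -1959.75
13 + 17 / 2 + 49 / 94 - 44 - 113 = -6344 / 47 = -134.98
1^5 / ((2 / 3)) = 3 / 2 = 1.50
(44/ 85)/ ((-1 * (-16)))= 11/ 340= 0.03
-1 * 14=-14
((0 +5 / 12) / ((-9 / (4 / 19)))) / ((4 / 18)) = -0.04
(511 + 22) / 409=533 / 409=1.30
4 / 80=1 / 20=0.05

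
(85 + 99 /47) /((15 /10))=8188 /141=58.07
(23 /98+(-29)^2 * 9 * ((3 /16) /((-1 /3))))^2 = 11140541685025 /614656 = 18124840.05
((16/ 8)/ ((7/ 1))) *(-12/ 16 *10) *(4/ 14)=-30/ 49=-0.61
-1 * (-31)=31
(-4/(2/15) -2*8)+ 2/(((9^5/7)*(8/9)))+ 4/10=-5983597/131220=-45.60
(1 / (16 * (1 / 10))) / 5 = 1 / 8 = 0.12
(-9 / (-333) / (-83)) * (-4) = 4 / 3071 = 0.00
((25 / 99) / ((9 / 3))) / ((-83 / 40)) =-1000 / 24651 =-0.04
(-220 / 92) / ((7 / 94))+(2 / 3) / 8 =-61879 / 1932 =-32.03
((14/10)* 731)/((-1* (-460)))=5117/2300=2.22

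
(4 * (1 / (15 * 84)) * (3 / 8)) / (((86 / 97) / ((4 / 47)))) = 97 / 848820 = 0.00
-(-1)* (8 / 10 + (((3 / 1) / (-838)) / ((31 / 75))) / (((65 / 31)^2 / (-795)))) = 2.37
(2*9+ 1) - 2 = 17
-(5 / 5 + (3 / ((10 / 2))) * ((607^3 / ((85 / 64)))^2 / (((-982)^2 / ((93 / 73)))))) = -14290134169519344600029 / 635760732125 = -22477220513.06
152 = 152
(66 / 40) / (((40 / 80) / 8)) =132 / 5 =26.40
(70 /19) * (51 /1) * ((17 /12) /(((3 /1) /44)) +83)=1111460 /57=19499.30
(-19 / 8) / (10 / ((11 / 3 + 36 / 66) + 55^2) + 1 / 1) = -474829 / 200588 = -2.37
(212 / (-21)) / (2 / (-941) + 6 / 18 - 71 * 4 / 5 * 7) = 0.03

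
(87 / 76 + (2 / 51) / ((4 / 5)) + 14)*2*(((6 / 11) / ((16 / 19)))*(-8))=-58891 / 374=-157.46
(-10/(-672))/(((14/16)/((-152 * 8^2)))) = -24320/147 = -165.44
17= 17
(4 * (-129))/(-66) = 86/11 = 7.82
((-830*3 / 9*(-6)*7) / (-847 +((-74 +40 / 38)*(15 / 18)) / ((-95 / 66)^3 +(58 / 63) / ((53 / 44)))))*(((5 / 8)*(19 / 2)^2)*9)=-30302047320522525 / 4210111619384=-7197.45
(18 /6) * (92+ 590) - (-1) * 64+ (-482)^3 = -111978058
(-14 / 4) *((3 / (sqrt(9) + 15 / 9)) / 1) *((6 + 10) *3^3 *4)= -3888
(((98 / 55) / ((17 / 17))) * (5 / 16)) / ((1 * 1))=49 / 88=0.56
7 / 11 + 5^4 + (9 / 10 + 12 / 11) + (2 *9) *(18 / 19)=1347381 / 2090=644.68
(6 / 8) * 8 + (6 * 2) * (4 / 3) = 22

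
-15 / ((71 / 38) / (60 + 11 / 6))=-35245 / 71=-496.41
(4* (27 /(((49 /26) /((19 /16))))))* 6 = 20007 /49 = 408.31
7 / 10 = 0.70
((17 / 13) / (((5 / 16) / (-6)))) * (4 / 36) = -544 / 195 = -2.79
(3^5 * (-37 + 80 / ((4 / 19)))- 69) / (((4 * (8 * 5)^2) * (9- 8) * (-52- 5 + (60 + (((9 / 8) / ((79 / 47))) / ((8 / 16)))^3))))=684338132 / 283917425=2.41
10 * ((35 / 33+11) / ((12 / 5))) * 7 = 34825 / 99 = 351.77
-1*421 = -421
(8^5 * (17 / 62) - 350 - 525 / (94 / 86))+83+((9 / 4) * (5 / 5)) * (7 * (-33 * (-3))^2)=162603.21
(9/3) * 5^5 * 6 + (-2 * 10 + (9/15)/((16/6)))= 2249209/40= 56230.22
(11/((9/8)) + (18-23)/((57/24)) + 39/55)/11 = 78829/103455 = 0.76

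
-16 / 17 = -0.94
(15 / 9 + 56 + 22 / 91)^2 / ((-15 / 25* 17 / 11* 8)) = -13745846455 / 30407832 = -452.05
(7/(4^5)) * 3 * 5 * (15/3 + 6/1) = 1155/1024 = 1.13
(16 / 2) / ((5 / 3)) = 24 / 5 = 4.80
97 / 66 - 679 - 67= -49139 / 66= -744.53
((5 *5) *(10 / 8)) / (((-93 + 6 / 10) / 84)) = -625 / 22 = -28.41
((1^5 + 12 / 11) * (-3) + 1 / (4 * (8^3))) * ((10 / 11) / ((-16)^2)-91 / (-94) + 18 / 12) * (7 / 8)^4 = -55490988726663 / 6106369753088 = -9.09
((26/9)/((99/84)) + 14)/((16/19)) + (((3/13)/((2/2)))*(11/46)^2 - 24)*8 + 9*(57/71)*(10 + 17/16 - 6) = -315043558901/2320244784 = -135.78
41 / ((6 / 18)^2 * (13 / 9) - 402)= -0.10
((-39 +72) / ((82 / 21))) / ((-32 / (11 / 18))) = -847 / 5248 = -0.16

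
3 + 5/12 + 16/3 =8.75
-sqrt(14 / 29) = -sqrt(406) / 29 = -0.69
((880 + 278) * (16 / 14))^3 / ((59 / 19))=15105991643136 / 20237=746454101.06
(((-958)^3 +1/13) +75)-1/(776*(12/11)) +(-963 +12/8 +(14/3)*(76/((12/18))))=-106434646460255/121056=-879218266.42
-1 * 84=-84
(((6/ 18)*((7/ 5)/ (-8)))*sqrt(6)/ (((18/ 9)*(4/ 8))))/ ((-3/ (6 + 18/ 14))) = 17*sqrt(6)/ 120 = 0.35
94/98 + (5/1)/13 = 856/637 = 1.34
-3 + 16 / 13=-1.77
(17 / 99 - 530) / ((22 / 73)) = -3829069 / 2178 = -1758.07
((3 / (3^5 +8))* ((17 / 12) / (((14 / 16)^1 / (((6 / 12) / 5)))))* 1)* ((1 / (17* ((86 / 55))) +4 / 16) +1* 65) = 190901 / 1511020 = 0.13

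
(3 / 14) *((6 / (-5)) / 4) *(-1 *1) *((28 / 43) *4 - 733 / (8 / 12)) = -848997 / 12040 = -70.51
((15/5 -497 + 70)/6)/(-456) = 53/342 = 0.15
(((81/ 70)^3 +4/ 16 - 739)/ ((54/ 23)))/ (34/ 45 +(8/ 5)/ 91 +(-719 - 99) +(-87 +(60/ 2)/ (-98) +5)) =25201694297/ 72198316400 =0.35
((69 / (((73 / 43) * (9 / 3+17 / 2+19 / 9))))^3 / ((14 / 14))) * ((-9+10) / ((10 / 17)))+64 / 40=1340526882736036 / 28604663145625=46.86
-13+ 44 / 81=-1009 / 81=-12.46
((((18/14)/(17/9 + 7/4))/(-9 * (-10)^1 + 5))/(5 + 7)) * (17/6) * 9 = 1377/174230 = 0.01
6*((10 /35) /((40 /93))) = 279 /70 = 3.99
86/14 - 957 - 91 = -7293/7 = -1041.86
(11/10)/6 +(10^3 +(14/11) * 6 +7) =669781/660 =1014.82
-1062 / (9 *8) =-14.75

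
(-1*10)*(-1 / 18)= 5 / 9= 0.56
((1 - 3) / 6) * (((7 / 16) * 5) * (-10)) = 175 / 24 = 7.29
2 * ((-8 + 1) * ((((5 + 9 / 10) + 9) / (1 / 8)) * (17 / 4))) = -35462 / 5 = -7092.40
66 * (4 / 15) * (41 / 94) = 1804 / 235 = 7.68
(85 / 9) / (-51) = -5 / 27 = -0.19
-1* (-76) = 76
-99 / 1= -99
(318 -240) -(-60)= 138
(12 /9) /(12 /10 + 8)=10 /69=0.14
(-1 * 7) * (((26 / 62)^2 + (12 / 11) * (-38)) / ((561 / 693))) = 64144479 / 179707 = 356.94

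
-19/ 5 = -3.80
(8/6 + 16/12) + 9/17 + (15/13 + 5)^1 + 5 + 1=10177/663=15.35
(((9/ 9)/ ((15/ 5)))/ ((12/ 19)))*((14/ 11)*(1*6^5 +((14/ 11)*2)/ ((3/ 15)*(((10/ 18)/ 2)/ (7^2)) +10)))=5575195612/ 1067341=5223.44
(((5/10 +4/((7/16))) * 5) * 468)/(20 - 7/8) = 140400/119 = 1179.83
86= 86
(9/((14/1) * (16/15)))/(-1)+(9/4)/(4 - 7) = -303/224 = -1.35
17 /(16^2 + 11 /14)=238 /3595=0.07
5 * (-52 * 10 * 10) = -26000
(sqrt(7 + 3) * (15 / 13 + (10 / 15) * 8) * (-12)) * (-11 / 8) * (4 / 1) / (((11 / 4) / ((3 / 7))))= 6072 * sqrt(10) / 91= 211.00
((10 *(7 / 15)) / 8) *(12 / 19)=7 / 19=0.37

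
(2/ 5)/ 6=1/ 15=0.07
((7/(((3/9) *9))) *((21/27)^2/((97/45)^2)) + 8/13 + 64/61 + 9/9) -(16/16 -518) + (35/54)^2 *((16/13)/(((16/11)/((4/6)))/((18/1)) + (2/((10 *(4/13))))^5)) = 23717577859328970157/45423116696504079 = 522.15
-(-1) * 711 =711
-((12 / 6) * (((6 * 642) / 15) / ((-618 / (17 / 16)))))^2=-3308761 / 4243600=-0.78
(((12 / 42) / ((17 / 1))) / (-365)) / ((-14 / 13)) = 13 / 304045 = 0.00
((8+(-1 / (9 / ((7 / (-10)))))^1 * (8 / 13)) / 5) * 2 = 9416 / 2925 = 3.22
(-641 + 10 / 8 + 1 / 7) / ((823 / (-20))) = 89545 / 5761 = 15.54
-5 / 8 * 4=-5 / 2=-2.50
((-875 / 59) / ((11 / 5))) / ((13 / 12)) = -52500 / 8437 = -6.22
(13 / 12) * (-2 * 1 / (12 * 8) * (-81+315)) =-169 / 32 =-5.28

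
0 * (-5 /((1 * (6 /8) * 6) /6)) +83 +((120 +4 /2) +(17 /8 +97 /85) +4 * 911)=2619541 /680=3852.27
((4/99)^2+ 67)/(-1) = -656683/9801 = -67.00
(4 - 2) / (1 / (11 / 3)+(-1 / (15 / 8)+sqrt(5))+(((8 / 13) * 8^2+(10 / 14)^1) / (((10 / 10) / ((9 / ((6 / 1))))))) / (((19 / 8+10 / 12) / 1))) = 204226267245 / 1860140916818 - 11047061025 * sqrt(5) / 1860140916818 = 0.10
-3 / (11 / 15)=-45 / 11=-4.09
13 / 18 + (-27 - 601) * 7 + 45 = -78305 / 18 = -4350.28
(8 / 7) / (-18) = -4 / 63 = -0.06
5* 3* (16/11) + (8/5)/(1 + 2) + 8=5008/165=30.35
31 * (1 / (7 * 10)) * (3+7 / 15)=806 / 525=1.54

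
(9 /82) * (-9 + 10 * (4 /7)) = -207 /574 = -0.36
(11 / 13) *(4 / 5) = 44 / 65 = 0.68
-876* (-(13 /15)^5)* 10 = 216835112 /50625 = 4283.16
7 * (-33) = -231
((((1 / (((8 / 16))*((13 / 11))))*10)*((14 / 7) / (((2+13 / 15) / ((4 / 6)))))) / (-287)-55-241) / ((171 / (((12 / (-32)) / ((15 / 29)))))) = 19128951 / 15241135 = 1.26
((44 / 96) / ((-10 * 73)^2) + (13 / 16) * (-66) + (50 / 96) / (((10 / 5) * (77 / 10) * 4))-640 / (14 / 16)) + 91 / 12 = -510429160727 / 656532800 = -777.46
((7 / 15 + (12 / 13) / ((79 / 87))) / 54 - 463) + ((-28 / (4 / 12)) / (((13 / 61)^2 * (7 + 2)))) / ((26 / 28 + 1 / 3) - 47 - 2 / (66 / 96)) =-22299901280339 / 48610323450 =-458.75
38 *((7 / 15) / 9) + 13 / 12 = 1649 / 540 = 3.05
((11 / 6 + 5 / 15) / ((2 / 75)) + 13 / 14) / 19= 2301 / 532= 4.33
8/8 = 1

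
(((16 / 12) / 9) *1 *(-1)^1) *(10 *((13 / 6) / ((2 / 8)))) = -1040 / 81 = -12.84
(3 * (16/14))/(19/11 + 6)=0.44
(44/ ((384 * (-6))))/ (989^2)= -11/ 563397696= -0.00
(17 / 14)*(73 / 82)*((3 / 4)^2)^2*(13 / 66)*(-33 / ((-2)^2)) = -1306773 / 2351104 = -0.56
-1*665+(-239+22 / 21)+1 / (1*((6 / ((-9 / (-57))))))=-902.93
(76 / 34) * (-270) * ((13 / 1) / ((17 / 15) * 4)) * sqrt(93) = -500175 * sqrt(93) / 289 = -16690.36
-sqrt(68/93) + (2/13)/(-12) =-0.87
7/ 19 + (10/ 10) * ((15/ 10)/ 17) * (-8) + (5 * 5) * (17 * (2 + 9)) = 1509916/ 323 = 4674.66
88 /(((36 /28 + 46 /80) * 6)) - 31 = -36133 /1563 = -23.12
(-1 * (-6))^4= 1296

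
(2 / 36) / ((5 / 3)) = 1 / 30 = 0.03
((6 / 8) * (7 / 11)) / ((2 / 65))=1365 / 88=15.51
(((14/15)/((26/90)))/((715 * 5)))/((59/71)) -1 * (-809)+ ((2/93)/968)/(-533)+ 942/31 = 386147958702229/460035018300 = 839.39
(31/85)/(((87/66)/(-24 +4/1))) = -5.53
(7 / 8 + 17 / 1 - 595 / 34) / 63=1 / 168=0.01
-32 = -32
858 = 858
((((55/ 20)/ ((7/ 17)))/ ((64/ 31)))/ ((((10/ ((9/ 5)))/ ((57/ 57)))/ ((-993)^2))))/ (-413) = -51445134477/ 37004800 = -1390.23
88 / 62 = 44 / 31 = 1.42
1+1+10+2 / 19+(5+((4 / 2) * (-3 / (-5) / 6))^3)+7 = 57269 / 2375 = 24.11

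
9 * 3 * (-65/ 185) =-351/ 37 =-9.49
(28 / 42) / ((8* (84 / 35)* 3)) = 0.01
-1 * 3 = -3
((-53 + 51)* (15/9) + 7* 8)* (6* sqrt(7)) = 836.06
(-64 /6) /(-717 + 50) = 32 /2001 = 0.02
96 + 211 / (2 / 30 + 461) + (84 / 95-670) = -19802519 / 34580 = -572.66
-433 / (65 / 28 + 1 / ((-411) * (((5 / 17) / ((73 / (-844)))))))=-1314256755 / 7048253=-186.47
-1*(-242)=242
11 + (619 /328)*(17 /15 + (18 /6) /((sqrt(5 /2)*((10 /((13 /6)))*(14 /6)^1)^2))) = 313833*sqrt(10) /32144000 + 64643 /4920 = 13.17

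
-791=-791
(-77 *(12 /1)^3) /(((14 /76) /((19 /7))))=-13723776 /7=-1960539.43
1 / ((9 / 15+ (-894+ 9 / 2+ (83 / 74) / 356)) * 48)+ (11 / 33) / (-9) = -234319171 / 6322616622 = -0.04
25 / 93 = 0.27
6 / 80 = 3 / 40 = 0.08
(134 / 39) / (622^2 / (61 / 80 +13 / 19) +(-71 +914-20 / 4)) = 49111 / 3834391873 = 0.00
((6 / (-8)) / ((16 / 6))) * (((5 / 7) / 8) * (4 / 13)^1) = -45 / 5824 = -0.01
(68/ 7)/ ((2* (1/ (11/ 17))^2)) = 242/ 119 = 2.03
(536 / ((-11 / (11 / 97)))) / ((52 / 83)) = -11122 / 1261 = -8.82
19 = 19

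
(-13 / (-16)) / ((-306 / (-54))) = 39 / 272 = 0.14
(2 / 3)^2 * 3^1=4 / 3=1.33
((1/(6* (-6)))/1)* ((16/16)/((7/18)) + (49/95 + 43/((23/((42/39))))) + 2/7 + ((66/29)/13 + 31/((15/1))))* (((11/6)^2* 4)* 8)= -31933064504/1401190245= -22.79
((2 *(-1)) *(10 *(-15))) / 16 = 75 / 4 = 18.75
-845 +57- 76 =-864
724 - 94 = 630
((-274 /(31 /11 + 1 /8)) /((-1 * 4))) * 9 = 209.47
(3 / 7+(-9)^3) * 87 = -443700 / 7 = -63385.71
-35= -35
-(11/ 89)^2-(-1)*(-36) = -285277/ 7921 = -36.02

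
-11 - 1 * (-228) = 217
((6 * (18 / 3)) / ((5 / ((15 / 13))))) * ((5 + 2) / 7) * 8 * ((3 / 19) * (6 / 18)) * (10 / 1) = 8640 / 247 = 34.98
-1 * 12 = -12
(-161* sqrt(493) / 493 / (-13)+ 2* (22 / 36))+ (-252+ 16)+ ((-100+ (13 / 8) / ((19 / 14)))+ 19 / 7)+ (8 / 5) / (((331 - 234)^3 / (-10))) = -1445844778459 / 4369878324+ 161* sqrt(493) / 6409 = -330.31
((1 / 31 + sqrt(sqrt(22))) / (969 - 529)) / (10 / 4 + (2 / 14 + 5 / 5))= 7 / 347820 + 7 * 22^(1 / 4) / 11220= 0.00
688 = 688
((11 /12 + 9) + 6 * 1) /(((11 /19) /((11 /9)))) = 3629 /108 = 33.60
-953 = -953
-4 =-4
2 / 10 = 1 / 5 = 0.20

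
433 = 433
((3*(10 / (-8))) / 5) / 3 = -1 / 4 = -0.25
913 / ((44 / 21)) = 1743 / 4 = 435.75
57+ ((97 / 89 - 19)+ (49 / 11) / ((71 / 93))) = 3122672 / 69509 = 44.92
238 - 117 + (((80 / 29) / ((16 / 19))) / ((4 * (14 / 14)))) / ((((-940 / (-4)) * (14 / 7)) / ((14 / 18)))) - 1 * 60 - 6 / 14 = 41610595 / 686952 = 60.57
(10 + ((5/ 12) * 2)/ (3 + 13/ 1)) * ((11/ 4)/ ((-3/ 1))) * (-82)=435215/ 576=755.58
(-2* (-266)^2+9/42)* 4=-3962330/7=-566047.14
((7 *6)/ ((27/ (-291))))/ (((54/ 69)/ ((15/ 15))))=-15617/ 27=-578.41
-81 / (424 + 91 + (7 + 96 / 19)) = -513 / 3338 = -0.15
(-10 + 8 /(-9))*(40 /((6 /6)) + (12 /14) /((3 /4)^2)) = -452.15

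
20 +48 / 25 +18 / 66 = 6103 / 275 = 22.19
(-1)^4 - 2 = -1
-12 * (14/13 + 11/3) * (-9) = 512.31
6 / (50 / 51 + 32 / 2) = 153 / 433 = 0.35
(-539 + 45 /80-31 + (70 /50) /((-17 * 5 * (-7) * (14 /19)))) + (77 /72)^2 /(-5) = -8785571407 /15422400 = -569.66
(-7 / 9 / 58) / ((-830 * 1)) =7 / 433260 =0.00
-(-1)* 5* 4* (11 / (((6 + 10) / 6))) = 165 / 2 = 82.50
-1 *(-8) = 8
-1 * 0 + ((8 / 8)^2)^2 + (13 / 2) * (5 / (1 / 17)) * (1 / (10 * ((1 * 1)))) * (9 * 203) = 403771 / 4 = 100942.75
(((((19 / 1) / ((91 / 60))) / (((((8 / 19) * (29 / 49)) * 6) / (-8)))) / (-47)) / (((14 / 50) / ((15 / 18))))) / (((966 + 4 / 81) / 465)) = 22661775 / 11092094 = 2.04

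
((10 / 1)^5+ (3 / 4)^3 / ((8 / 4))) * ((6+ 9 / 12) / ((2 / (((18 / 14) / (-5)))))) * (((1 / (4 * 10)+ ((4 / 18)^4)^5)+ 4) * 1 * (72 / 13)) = -25054569827396806265614760027 / 12950387495847746380800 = -1934657.93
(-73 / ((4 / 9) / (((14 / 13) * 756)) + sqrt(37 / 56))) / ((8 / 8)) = 45198972 / 749390521 - 2957055822 * sqrt(518) / 749390521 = -89.75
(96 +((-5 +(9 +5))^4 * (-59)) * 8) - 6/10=-15483483/5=-3096696.60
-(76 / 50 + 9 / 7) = -491 / 175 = -2.81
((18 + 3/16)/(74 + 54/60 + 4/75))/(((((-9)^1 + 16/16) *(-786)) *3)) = 2425/188522624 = 0.00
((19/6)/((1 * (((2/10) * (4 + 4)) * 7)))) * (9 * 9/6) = 855/224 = 3.82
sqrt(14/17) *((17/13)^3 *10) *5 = 14450 *sqrt(238)/2197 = 101.47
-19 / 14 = -1.36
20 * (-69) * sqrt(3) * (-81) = 193608.64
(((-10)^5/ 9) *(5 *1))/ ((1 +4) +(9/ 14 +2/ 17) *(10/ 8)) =-9336.08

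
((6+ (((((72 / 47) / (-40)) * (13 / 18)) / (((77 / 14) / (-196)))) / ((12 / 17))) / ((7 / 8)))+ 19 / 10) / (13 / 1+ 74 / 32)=1178248 / 1899975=0.62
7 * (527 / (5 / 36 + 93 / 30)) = 664020 / 583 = 1138.97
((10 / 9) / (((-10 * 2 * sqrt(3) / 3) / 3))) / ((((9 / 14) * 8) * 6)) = -7 * sqrt(3) / 1296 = -0.01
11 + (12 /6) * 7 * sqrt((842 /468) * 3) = 11 + 7 * sqrt(32838) /39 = 43.53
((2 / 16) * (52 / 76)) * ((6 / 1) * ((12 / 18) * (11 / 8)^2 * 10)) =7865 / 1216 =6.47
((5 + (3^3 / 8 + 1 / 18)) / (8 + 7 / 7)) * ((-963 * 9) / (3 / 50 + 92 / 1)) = -1623725 / 18412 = -88.19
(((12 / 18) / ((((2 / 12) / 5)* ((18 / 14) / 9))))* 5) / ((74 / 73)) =25550 / 37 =690.54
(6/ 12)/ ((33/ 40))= 20/ 33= 0.61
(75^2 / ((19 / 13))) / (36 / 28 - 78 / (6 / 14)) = -102375 / 4807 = -21.30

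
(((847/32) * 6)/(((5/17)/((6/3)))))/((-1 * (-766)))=43197/30640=1.41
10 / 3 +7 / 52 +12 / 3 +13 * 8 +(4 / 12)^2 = 52219 / 468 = 111.58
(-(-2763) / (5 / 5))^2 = 7634169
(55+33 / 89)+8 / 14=55.94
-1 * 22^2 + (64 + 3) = -417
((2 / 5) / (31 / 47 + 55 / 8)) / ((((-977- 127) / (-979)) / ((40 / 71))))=368104 / 13878867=0.03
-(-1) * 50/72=0.69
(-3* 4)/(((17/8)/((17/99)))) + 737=24289/33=736.03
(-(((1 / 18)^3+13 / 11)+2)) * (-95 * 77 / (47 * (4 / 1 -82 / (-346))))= 116.88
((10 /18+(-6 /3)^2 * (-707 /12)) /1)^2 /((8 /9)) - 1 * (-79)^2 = 503513 /9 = 55945.89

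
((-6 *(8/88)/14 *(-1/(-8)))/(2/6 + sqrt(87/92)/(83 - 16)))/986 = -929223/62590856020 + 1809 *sqrt(2001)/125181712040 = -0.00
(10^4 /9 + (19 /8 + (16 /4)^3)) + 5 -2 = 84995 /72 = 1180.49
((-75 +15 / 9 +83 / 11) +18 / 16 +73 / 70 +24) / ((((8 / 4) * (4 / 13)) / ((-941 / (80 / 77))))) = 58312.07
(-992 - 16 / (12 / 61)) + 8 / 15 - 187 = -6299 / 5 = -1259.80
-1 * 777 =-777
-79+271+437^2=191161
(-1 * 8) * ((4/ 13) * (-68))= 2176/ 13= 167.38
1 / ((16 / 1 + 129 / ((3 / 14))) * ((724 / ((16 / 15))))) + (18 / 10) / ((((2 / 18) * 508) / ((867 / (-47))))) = -0.59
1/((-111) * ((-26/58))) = 0.02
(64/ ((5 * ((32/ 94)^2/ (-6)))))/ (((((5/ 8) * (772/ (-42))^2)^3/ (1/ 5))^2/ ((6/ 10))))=-4679718616124089911072/ 26084814429929366470649062509765625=-0.00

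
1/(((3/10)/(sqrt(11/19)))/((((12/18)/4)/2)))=5 * sqrt(209)/342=0.21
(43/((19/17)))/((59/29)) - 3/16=335821/17936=18.72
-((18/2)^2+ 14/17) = -1391/17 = -81.82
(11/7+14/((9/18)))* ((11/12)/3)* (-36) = -2277/7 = -325.29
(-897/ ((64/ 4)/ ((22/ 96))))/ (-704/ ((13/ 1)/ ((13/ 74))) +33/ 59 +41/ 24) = 1.77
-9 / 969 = -3 / 323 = -0.01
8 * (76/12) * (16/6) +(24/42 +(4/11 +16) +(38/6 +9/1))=115994/693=167.38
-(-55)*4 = 220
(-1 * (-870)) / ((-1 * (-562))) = 435 / 281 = 1.55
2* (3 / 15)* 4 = 8 / 5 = 1.60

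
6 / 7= 0.86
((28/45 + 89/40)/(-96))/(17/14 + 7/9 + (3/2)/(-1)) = -1435/23808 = -0.06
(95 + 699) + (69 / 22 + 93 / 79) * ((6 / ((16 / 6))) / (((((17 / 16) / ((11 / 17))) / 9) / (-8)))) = 494806 / 1343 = 368.43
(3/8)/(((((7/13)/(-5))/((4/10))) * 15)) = -13/140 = -0.09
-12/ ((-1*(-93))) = -4/ 31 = -0.13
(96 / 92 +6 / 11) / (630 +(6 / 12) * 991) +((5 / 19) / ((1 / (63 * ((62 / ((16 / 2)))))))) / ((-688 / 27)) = -150110273913 / 29778172864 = -5.04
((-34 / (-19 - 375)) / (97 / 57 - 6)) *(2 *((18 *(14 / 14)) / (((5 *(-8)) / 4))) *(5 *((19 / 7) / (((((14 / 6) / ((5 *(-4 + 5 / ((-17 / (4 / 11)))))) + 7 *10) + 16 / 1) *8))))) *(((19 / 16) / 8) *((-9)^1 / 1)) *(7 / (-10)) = 255010761 / 191015687660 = 0.00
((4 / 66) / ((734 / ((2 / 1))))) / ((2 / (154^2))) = 1.96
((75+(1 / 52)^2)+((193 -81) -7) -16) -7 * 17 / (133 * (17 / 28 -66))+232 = 37252826469 / 94069456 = 396.01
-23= -23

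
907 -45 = 862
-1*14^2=-196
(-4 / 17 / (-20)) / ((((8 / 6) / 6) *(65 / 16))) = 72 / 5525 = 0.01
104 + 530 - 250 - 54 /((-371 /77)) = 20946 /53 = 395.21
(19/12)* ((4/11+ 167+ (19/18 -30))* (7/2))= 3645131/4752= 767.07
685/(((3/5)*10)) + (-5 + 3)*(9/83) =56747/498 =113.95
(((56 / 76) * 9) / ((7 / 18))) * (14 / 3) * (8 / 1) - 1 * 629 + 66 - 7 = 66.63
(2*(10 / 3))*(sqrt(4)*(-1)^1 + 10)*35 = 5600 / 3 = 1866.67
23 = 23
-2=-2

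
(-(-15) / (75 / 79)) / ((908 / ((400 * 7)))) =11060 / 227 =48.72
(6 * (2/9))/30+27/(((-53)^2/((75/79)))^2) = 98495818217/2216002136445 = 0.04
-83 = -83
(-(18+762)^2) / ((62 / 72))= -21902400 / 31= -706529.03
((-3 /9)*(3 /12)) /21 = -1 /252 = -0.00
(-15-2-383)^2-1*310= 159690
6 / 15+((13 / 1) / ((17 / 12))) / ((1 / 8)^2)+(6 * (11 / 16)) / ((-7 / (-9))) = 2822669 / 4760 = 593.00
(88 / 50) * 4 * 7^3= 60368 / 25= 2414.72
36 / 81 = 4 / 9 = 0.44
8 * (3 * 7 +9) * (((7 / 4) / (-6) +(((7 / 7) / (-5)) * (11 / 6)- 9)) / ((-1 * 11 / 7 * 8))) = 8113 / 44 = 184.39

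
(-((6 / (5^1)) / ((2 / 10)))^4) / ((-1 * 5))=1296 / 5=259.20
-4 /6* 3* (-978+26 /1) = 1904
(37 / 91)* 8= 296 / 91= 3.25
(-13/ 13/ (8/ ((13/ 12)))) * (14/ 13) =-7/ 48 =-0.15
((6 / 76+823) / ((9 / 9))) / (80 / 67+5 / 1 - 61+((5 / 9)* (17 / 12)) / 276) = -31232211336 / 2079536339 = -15.02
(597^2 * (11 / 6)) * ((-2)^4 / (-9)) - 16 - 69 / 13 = -45304375 / 39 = -1161650.64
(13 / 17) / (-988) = -1 / 1292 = -0.00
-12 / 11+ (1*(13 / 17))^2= -1609 / 3179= -0.51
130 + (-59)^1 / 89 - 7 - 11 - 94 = 1543 / 89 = 17.34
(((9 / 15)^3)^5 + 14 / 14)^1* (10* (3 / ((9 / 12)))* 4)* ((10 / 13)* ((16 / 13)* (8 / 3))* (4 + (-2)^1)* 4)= 2000940369969152 / 618896484375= 3233.08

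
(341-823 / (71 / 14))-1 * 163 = 1116 / 71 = 15.72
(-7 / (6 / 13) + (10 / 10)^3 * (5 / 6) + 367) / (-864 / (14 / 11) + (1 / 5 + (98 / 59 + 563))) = -1092385 / 353103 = -3.09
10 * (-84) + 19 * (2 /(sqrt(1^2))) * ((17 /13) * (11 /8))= -40127 /52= -771.67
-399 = -399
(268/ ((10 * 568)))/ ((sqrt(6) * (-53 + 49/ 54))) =-603 * sqrt(6)/ 3994460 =-0.00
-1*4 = -4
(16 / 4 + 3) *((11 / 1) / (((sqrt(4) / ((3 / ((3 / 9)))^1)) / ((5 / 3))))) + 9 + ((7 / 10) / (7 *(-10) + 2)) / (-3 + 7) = 1595273 / 2720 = 586.50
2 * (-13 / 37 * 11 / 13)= -0.59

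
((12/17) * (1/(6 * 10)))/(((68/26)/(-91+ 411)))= 416/289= 1.44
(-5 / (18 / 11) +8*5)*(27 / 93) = 665 / 62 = 10.73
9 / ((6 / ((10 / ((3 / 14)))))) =70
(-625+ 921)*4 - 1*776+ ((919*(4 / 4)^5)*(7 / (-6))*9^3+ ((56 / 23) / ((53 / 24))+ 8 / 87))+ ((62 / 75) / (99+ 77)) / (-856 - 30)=-53829520430440427 / 68906169200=-781200.31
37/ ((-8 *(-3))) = 37/ 24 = 1.54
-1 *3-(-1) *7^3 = 340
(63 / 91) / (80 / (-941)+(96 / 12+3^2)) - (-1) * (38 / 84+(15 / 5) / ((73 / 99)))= 2894097935 / 634419786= 4.56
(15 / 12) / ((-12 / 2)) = -5 / 24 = -0.21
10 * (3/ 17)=30/ 17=1.76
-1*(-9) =9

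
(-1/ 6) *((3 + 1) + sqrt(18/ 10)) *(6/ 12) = -1/ 3- sqrt(5)/ 20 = -0.45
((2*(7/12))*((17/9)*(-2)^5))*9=-1904/3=-634.67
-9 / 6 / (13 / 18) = -27 / 13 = -2.08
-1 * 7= -7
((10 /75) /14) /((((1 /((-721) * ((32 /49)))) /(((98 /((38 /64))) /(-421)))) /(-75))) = -1054720 /7999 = -131.86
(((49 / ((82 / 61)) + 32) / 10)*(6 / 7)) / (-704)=-16839 / 2020480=-0.01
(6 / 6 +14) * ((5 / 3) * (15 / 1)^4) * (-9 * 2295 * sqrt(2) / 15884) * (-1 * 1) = 26141484375 * sqrt(2) / 15884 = 2327476.82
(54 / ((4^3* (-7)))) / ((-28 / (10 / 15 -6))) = -9 / 392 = -0.02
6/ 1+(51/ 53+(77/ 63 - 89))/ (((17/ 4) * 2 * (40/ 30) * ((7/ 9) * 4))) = 3.54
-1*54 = -54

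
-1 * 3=-3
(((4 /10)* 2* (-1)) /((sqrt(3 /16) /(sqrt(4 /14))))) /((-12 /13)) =52* sqrt(42) /315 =1.07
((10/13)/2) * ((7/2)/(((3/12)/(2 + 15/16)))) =15.82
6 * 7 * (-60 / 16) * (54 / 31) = -8505 / 31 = -274.35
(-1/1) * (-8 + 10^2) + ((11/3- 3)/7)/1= -1930/21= -91.90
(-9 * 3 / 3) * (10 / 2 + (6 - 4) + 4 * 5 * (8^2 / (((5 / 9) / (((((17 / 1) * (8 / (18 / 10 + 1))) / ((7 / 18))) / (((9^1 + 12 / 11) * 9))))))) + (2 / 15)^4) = -291464910883 / 10198125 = -28580.24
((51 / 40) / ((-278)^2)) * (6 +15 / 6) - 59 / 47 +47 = 13292888749 / 290587840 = 45.74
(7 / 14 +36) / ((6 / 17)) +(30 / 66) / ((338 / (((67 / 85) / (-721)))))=28277131481 / 273429156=103.42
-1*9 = -9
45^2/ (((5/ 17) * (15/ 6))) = 2754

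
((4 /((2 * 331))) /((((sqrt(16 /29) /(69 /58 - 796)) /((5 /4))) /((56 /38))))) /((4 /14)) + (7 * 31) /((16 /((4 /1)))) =217 /4 - 11294255 * sqrt(29) /1459048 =12.56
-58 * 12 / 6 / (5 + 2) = -116 / 7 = -16.57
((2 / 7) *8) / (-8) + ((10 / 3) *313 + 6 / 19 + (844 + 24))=762634 / 399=1911.36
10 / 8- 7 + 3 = -11 / 4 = -2.75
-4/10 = -2/5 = -0.40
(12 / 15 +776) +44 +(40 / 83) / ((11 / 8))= 3748552 / 4565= 821.15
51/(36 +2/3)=153/110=1.39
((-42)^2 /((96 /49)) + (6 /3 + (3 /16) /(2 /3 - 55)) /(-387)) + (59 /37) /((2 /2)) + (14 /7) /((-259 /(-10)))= 235800602029 /261407664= 902.04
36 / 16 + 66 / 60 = 67 / 20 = 3.35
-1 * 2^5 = -32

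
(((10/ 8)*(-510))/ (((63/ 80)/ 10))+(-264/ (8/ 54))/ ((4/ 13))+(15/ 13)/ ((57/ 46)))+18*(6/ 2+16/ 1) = -13543.81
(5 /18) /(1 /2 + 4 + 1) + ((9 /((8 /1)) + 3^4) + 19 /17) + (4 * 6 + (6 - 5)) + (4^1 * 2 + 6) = 1646555 /13464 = 122.29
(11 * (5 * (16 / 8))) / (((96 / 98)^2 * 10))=26411 / 2304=11.46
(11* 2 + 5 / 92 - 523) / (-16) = 31.31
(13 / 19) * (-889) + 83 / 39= -449146 / 741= -606.13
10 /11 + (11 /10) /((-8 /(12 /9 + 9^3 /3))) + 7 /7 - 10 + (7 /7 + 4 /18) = -320479 /7920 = -40.46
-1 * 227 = -227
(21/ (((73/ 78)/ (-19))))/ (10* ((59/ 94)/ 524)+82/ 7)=-5365308312/ 147573953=-36.36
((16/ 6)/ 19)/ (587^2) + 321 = 6304579001/ 19640433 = 321.00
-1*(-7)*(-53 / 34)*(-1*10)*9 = 16695 / 17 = 982.06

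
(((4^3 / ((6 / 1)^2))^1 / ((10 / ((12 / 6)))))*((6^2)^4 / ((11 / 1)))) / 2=1492992 / 55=27145.31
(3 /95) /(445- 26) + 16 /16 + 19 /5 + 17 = 867752 /39805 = 21.80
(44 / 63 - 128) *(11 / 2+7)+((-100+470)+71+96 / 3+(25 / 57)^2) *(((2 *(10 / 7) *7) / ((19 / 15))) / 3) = 899.22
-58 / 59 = -0.98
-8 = -8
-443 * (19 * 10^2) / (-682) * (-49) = -20621650 / 341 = -60474.05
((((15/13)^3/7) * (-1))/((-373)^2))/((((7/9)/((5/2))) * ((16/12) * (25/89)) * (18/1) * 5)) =-36045/239642467792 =-0.00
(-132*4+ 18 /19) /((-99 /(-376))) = -1255088 /627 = -2001.74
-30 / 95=-6 / 19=-0.32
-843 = -843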